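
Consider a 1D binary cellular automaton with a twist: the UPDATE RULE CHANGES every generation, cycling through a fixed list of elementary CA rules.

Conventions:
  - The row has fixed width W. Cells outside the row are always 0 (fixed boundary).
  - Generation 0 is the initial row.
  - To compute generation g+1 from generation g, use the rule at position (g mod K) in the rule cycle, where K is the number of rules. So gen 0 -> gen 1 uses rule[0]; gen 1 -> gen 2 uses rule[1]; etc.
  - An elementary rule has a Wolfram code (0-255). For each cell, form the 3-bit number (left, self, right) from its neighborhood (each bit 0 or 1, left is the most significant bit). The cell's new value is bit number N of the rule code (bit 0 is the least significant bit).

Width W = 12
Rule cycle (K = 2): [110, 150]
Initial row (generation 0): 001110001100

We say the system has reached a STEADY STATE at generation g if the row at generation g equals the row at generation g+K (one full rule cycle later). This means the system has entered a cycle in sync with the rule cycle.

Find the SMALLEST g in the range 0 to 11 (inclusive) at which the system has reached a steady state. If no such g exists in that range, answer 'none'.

Gen 0: 001110001100
Gen 1 (rule 110): 011010011100
Gen 2 (rule 150): 100011101010
Gen 3 (rule 110): 100110111110
Gen 4 (rule 150): 111000011101
Gen 5 (rule 110): 101000110111
Gen 6 (rule 150): 101101000010
Gen 7 (rule 110): 111111000110
Gen 8 (rule 150): 011110101001
Gen 9 (rule 110): 110011111011
Gen 10 (rule 150): 001101110000
Gen 11 (rule 110): 011111010000
Gen 12 (rule 150): 101110011000
Gen 13 (rule 110): 111010111000

Answer: none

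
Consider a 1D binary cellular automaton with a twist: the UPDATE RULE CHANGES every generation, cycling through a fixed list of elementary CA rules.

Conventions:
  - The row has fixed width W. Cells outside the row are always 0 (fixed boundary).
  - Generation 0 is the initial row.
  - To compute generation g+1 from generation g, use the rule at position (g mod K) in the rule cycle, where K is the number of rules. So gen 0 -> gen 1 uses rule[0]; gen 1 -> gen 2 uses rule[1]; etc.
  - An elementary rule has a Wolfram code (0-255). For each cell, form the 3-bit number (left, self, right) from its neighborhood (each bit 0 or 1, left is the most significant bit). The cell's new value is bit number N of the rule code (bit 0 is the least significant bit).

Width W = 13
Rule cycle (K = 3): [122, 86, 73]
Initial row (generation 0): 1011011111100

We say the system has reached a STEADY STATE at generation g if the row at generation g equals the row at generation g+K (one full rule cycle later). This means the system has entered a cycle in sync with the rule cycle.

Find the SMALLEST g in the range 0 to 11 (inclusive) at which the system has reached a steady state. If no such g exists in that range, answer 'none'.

Answer: none

Derivation:
Gen 0: 1011011111100
Gen 1 (rule 122): 0111110000110
Gen 2 (rule 86): 1000011001011
Gen 3 (rule 73): 0011011000011
Gen 4 (rule 122): 0111111100111
Gen 5 (rule 86): 1000000111001
Gen 6 (rule 73): 0011110101000
Gen 7 (rule 122): 0110011010100
Gen 8 (rule 86): 1011101010110
Gen 9 (rule 73): 0010100000110
Gen 10 (rule 122): 0101010001111
Gen 11 (rule 86): 1101011010001
Gen 12 (rule 73): 1100011000100
Gen 13 (rule 122): 1110111101010
Gen 14 (rule 86): 0010000101011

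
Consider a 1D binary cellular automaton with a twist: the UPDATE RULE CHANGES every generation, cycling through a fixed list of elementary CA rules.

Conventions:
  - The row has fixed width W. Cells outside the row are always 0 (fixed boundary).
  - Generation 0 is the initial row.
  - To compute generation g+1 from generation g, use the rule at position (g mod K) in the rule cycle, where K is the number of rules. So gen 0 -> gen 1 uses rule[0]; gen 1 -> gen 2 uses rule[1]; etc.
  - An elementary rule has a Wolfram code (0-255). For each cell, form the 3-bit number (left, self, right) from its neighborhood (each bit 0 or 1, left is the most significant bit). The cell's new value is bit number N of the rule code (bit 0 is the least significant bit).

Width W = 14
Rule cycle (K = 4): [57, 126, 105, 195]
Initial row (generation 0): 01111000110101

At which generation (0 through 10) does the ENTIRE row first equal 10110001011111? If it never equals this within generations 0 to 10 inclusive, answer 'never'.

Answer: never

Derivation:
Gen 0: 01111000110101
Gen 1 (rule 57): 01000110101010
Gen 2 (rule 126): 11101111111111
Gen 3 (rule 105): 10111000000001
Gen 4 (rule 195): 00011011111110
Gen 5 (rule 57): 11010110000001
Gen 6 (rule 126): 11111111000011
Gen 7 (rule 105): 10000001011011
Gen 8 (rule 195): 00111110001001
Gen 9 (rule 57): 10100001100100
Gen 10 (rule 126): 11110011111110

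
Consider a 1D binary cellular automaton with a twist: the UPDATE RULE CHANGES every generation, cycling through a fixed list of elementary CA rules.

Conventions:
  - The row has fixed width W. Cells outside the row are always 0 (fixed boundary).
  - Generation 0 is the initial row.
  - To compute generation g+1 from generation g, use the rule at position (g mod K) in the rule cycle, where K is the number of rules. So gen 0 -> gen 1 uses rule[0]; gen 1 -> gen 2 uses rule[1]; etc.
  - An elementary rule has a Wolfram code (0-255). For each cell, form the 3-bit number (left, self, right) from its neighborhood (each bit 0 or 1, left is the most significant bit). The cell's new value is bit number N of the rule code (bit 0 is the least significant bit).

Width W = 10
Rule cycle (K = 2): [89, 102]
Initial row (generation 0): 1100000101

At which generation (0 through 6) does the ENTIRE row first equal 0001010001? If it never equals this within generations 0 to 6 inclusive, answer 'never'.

Gen 0: 1100000101
Gen 1 (rule 89): 1111110000
Gen 2 (rule 102): 0000010000
Gen 3 (rule 89): 1111001111
Gen 4 (rule 102): 0001010001
Gen 5 (rule 89): 1100001100
Gen 6 (rule 102): 0100010100

Answer: 4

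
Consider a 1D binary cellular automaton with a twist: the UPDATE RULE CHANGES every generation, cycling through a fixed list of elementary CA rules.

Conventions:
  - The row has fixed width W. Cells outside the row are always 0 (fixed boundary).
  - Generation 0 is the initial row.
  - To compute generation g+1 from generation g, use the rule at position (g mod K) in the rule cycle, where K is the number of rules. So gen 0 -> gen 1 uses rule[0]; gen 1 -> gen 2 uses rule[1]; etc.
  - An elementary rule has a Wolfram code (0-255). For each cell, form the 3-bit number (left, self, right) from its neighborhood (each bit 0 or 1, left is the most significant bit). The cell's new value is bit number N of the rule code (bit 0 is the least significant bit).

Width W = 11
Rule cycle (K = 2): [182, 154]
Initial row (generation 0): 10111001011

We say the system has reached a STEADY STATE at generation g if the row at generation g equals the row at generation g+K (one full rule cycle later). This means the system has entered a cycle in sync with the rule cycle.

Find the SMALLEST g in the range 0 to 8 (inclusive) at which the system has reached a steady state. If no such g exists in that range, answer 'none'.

Gen 0: 10111001011
Gen 1 (rule 182): 11010111100
Gen 2 (rule 154): 10000111010
Gen 3 (rule 182): 11001010111
Gen 4 (rule 154): 10110000110
Gen 5 (rule 182): 11001001001
Gen 6 (rule 154): 10110110110
Gen 7 (rule 182): 11001001001
Gen 8 (rule 154): 10110110110
Gen 9 (rule 182): 11001001001
Gen 10 (rule 154): 10110110110

Answer: 5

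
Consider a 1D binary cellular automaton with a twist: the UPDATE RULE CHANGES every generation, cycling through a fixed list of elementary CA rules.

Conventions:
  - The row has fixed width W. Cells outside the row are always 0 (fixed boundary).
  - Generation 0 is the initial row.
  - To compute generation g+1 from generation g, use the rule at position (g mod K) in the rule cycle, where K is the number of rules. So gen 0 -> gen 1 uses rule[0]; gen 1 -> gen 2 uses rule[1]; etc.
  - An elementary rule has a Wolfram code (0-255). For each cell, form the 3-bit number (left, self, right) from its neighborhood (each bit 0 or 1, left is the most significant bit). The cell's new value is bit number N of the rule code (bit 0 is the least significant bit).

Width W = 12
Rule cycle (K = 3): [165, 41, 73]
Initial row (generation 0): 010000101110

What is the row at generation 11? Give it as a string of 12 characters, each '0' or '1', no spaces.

Gen 0: 010000101110
Gen 1 (rule 165): 010110110100
Gen 2 (rule 41): 001101101001
Gen 3 (rule 73): 101101100000
Gen 4 (rule 165): 110010001111
Gen 5 (rule 41): 100000101000
Gen 6 (rule 73): 001110000011
Gen 7 (rule 165): 100100111000
Gen 8 (rule 41): 000000100011
Gen 9 (rule 73): 111110001011
Gen 10 (rule 165): 011100101100
Gen 11 (rule 41): 010000011001

Answer: 010000011001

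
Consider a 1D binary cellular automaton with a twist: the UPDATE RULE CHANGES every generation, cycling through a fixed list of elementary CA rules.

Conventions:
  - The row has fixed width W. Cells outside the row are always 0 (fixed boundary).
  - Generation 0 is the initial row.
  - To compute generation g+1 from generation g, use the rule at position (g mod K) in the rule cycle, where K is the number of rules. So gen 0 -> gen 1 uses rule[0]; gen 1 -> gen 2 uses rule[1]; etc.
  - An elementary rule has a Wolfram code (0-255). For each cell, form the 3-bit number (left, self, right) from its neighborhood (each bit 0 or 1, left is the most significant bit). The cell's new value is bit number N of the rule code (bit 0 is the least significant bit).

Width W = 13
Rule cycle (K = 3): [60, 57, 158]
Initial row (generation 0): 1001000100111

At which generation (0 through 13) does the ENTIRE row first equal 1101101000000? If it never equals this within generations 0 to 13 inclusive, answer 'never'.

Gen 0: 1001000100111
Gen 1 (rule 60): 1101100110100
Gen 2 (rule 57): 1011010101011
Gen 3 (rule 158): 1010010101010
Gen 4 (rule 60): 1111011111111
Gen 5 (rule 57): 1000110000000
Gen 6 (rule 158): 1101101000000
Gen 7 (rule 60): 1011011100000
Gen 8 (rule 57): 0110110011111
Gen 9 (rule 158): 1100101111110
Gen 10 (rule 60): 1010111000001
Gen 11 (rule 57): 0101100111100
Gen 12 (rule 158): 1101011111010
Gen 13 (rule 60): 1011110000111

Answer: 6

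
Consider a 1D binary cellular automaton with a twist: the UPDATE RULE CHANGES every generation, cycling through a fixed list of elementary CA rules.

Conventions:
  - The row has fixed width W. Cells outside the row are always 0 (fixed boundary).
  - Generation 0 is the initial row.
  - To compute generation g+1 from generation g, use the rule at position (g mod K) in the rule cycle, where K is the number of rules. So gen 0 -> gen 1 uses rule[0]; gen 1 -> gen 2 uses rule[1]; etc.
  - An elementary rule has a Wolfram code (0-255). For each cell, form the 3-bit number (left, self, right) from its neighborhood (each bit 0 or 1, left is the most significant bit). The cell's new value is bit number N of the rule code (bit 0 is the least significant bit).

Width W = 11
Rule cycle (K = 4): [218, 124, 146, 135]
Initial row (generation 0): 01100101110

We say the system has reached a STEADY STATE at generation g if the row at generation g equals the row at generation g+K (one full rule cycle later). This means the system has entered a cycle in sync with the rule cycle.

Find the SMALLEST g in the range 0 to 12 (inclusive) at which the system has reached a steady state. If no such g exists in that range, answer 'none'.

Gen 0: 01100101110
Gen 1 (rule 218): 11111001111
Gen 2 (rule 124): 10001101001
Gen 3 (rule 146): 01010000110
Gen 4 (rule 135): 11010111000
Gen 5 (rule 218): 11000111100
Gen 6 (rule 124): 11100100110
Gen 7 (rule 146): 01011011001
Gen 8 (rule 135): 11000000011
Gen 9 (rule 218): 11100000111
Gen 10 (rule 124): 10110000101
Gen 11 (rule 146): 00001001000
Gen 12 (rule 135): 11111011011
Gen 13 (rule 218): 11111011011
Gen 14 (rule 124): 10001111111
Gen 15 (rule 146): 01010111110
Gen 16 (rule 135): 11010011100

Answer: none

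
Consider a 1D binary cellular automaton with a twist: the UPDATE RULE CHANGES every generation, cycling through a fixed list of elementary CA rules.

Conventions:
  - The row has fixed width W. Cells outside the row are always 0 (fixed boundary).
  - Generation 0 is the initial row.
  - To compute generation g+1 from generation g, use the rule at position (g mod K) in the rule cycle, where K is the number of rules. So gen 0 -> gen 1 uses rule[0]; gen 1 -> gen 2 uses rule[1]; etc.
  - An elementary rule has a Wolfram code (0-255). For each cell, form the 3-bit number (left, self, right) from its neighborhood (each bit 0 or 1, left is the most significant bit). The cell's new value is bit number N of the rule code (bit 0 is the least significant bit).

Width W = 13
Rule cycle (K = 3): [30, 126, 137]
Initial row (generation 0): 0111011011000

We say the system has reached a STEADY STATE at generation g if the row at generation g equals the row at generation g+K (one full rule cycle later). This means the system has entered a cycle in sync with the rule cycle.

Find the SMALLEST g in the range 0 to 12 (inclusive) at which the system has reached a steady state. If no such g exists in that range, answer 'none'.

Answer: none

Derivation:
Gen 0: 0111011011000
Gen 1 (rule 30): 1100010010100
Gen 2 (rule 126): 1110111111110
Gen 3 (rule 137): 1100111111100
Gen 4 (rule 30): 1011100000010
Gen 5 (rule 126): 1110110000111
Gen 6 (rule 137): 1100100110110
Gen 7 (rule 30): 1011111100101
Gen 8 (rule 126): 1110000111111
Gen 9 (rule 137): 1100110111110
Gen 10 (rule 30): 1011100100001
Gen 11 (rule 126): 1110111110011
Gen 12 (rule 137): 1100111100010
Gen 13 (rule 30): 1011100010111
Gen 14 (rule 126): 1110110111101
Gen 15 (rule 137): 1100100111000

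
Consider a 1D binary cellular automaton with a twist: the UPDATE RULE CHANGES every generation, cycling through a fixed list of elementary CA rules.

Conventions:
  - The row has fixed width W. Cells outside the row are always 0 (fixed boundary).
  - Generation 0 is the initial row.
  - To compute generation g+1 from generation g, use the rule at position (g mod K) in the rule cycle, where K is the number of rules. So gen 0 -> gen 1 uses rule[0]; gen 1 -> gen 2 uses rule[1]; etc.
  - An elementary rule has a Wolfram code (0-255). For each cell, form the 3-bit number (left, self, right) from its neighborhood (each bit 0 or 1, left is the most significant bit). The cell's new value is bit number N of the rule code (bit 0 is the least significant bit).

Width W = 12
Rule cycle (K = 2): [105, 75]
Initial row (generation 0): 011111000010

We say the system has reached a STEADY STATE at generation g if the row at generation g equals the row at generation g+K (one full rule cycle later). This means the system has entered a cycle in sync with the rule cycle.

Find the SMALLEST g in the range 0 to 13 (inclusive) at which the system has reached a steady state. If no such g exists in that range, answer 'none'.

Answer: none

Derivation:
Gen 0: 011111000010
Gen 1 (rule 105): 010001011000
Gen 2 (rule 75): 100110011011
Gen 3 (rule 105): 000110011111
Gen 4 (rule 75): 111110110001
Gen 5 (rule 105): 100011110100
Gen 6 (rule 75): 001110010001
Gen 7 (rule 105): 101010000100
Gen 8 (rule 75): 000000111001
Gen 9 (rule 105): 111110101000
Gen 10 (rule 75): 100010000011
Gen 11 (rule 105): 001000111011
Gen 12 (rule 75): 110011101011
Gen 13 (rule 105): 110010110111
Gen 14 (rule 75): 110100110101
Gen 15 (rule 105): 111000111010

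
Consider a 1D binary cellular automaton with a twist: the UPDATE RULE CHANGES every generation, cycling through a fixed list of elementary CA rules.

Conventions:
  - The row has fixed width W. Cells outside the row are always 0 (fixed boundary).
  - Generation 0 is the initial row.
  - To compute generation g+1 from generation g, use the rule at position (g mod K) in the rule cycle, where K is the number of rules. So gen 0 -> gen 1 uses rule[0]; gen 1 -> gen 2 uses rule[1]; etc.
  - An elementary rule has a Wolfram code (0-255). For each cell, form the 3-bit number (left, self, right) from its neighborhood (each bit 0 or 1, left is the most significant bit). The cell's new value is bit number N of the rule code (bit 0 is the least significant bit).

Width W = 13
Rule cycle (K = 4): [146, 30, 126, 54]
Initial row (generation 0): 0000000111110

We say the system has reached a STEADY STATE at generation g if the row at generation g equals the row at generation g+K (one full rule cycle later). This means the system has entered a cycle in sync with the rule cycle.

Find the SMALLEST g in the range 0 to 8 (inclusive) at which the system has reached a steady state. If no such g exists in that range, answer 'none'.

Gen 0: 0000000111110
Gen 1 (rule 146): 0000001011101
Gen 2 (rule 30): 0000011010001
Gen 3 (rule 126): 0000111111011
Gen 4 (rule 54): 0001000000100
Gen 5 (rule 146): 0010100001010
Gen 6 (rule 30): 0110110011011
Gen 7 (rule 126): 1111111111111
Gen 8 (rule 54): 0000000000000
Gen 9 (rule 146): 0000000000000
Gen 10 (rule 30): 0000000000000
Gen 11 (rule 126): 0000000000000
Gen 12 (rule 54): 0000000000000

Answer: 8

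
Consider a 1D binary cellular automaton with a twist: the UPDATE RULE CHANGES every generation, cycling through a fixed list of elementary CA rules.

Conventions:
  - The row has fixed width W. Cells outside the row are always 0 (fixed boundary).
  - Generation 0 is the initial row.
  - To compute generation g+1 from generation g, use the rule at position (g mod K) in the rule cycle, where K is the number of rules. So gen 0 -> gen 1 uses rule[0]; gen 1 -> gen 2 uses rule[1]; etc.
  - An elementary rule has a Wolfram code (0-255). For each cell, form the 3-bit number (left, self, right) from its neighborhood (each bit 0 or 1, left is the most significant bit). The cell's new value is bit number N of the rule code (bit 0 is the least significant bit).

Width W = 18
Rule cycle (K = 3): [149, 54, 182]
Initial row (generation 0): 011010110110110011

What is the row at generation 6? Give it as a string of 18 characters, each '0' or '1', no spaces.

Gen 0: 011010110110110011
Gen 1 (rule 149): 000010000000001000
Gen 2 (rule 54): 000111000000011100
Gen 3 (rule 182): 001010100000101010
Gen 4 (rule 149): 101010111110101011
Gen 5 (rule 54): 111111000001111100
Gen 6 (rule 182): 011110100010111010

Answer: 011110100010111010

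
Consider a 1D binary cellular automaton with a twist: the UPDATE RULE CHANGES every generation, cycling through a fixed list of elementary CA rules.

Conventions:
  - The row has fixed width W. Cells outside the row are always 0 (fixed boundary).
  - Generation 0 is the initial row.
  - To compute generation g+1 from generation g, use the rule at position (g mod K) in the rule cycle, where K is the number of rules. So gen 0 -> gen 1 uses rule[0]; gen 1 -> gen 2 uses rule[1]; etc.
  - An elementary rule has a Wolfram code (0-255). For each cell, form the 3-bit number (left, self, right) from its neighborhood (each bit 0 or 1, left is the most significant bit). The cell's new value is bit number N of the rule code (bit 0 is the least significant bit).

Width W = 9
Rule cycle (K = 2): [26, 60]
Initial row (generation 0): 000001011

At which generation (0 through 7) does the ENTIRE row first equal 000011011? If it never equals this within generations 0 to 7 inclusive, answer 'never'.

Answer: 2

Derivation:
Gen 0: 000001011
Gen 1 (rule 26): 000010010
Gen 2 (rule 60): 000011011
Gen 3 (rule 26): 000110010
Gen 4 (rule 60): 000101011
Gen 5 (rule 26): 001000010
Gen 6 (rule 60): 001100011
Gen 7 (rule 26): 011010110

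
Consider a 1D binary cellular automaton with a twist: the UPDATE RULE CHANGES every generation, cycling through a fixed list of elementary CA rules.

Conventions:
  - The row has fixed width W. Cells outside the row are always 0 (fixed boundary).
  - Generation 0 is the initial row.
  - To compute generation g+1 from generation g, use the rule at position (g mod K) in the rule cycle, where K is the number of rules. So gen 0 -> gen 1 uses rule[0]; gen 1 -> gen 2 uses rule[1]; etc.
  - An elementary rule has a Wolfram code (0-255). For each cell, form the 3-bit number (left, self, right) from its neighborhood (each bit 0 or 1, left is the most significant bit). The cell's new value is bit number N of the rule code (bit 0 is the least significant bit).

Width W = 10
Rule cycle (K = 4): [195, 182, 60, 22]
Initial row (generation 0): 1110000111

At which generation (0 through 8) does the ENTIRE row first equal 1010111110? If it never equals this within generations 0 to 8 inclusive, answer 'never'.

Gen 0: 1110000111
Gen 1 (rule 195): 0110111011
Gen 2 (rule 182): 1001010100
Gen 3 (rule 60): 1101111110
Gen 4 (rule 22): 0000000001
Gen 5 (rule 195): 1111111110
Gen 6 (rule 182): 0111111101
Gen 7 (rule 60): 0100000011
Gen 8 (rule 22): 1110000100

Answer: never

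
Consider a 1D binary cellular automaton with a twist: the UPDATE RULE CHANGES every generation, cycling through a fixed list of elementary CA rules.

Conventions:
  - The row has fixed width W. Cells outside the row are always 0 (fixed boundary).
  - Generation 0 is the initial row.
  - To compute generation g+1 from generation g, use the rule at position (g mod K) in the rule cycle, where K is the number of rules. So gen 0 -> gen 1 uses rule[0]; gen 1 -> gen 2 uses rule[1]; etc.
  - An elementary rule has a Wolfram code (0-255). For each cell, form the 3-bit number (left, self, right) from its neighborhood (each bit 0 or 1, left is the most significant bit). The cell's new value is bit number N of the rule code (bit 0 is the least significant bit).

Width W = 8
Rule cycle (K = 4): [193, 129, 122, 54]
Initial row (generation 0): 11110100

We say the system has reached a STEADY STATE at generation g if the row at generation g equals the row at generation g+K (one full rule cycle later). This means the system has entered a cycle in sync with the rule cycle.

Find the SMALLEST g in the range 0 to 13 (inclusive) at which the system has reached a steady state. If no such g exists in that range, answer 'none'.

Gen 0: 11110100
Gen 1 (rule 193): 01110001
Gen 2 (rule 129): 00100100
Gen 3 (rule 122): 01011010
Gen 4 (rule 54): 11100111
Gen 5 (rule 193): 01100011
Gen 6 (rule 129): 00001000
Gen 7 (rule 122): 00010100
Gen 8 (rule 54): 00111110
Gen 9 (rule 193): 10011110
Gen 10 (rule 129): 00001100
Gen 11 (rule 122): 00011110
Gen 12 (rule 54): 00100001
Gen 13 (rule 193): 10001100
Gen 14 (rule 129): 00100001
Gen 15 (rule 122): 01010010
Gen 16 (rule 54): 11111111
Gen 17 (rule 193): 01111111

Answer: none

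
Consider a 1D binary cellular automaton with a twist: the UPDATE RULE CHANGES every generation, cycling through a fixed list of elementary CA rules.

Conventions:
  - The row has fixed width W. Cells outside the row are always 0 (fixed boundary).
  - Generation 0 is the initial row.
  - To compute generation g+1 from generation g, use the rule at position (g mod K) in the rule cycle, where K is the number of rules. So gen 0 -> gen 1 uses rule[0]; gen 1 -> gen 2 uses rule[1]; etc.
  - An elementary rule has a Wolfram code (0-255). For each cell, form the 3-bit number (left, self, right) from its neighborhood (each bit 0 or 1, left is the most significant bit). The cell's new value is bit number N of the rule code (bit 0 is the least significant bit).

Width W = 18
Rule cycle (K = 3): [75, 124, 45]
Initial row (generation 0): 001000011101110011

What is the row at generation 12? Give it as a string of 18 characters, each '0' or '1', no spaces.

Gen 0: 001000011101110011
Gen 1 (rule 75): 110011110101010111
Gen 2 (rule 124): 111010011111111101
Gen 3 (rule 45): 100110010000000011
Gen 4 (rule 75): 001110100111111111
Gen 5 (rule 124): 001011110100000001
Gen 6 (rule 45): 101110001101111101
Gen 7 (rule 75): 001010111101000100
Gen 8 (rule 124): 001111100111100110
Gen 9 (rule 45): 101000000100000100
Gen 10 (rule 75): 000011111001111001
Gen 11 (rule 124): 000010001101001101
Gen 12 (rule 45): 111010101011001011

Answer: 111010101011001011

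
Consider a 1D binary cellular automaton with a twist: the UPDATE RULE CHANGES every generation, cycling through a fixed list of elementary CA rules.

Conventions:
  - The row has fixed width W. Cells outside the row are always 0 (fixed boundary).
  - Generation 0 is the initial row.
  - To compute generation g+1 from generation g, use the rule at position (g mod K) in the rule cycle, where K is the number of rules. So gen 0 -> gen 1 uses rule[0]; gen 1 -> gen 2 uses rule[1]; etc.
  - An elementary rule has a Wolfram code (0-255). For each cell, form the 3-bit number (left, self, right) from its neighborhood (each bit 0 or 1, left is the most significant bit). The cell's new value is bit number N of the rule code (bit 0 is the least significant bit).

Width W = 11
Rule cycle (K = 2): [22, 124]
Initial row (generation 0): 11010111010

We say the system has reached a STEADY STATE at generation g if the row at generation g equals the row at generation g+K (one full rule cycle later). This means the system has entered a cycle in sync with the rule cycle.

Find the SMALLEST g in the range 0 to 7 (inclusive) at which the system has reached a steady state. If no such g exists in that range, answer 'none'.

Gen 0: 11010111010
Gen 1 (rule 22): 00010000011
Gen 2 (rule 124): 00011000011
Gen 3 (rule 22): 00100100100
Gen 4 (rule 124): 00110110110
Gen 5 (rule 22): 01000000001
Gen 6 (rule 124): 01100000001
Gen 7 (rule 22): 10010000011
Gen 8 (rule 124): 11011000011
Gen 9 (rule 22): 00000100100

Answer: none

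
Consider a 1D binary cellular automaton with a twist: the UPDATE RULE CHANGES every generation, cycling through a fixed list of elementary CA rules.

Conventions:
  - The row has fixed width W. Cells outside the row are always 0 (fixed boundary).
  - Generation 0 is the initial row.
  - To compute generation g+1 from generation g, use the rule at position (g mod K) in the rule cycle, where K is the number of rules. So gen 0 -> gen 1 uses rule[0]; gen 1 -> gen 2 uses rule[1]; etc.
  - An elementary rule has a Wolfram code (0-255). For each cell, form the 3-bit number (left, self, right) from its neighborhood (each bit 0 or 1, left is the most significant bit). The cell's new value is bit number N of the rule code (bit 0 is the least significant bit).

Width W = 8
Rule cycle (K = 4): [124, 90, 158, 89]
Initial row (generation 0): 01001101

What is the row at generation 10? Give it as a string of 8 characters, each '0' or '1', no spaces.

Gen 0: 01001101
Gen 1 (rule 124): 01101111
Gen 2 (rule 90): 11101001
Gen 3 (rule 158): 11001111
Gen 4 (rule 89): 11101001
Gen 5 (rule 124): 10111101
Gen 6 (rule 90): 00100100
Gen 7 (rule 158): 01111110
Gen 8 (rule 89): 01000011
Gen 9 (rule 124): 01100011
Gen 10 (rule 90): 11110111

Answer: 11110111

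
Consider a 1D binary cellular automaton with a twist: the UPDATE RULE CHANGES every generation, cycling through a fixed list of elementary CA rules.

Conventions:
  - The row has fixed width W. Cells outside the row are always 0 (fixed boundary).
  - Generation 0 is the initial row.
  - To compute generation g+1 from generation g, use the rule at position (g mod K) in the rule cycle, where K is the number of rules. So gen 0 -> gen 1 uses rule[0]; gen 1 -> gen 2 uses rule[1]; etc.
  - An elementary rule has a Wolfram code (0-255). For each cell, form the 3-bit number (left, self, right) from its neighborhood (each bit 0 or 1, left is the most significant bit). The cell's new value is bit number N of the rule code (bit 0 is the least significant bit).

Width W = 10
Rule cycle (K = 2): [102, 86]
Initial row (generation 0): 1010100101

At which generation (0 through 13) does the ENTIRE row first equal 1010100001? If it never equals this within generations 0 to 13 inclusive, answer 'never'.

Answer: 10

Derivation:
Gen 0: 1010100101
Gen 1 (rule 102): 1111101111
Gen 2 (rule 86): 0000100001
Gen 3 (rule 102): 0001100011
Gen 4 (rule 86): 0010110101
Gen 5 (rule 102): 0111011111
Gen 6 (rule 86): 1001000001
Gen 7 (rule 102): 1011000011
Gen 8 (rule 86): 1001100101
Gen 9 (rule 102): 1010101111
Gen 10 (rule 86): 1010100001
Gen 11 (rule 102): 1111100011
Gen 12 (rule 86): 0000110101
Gen 13 (rule 102): 0001011111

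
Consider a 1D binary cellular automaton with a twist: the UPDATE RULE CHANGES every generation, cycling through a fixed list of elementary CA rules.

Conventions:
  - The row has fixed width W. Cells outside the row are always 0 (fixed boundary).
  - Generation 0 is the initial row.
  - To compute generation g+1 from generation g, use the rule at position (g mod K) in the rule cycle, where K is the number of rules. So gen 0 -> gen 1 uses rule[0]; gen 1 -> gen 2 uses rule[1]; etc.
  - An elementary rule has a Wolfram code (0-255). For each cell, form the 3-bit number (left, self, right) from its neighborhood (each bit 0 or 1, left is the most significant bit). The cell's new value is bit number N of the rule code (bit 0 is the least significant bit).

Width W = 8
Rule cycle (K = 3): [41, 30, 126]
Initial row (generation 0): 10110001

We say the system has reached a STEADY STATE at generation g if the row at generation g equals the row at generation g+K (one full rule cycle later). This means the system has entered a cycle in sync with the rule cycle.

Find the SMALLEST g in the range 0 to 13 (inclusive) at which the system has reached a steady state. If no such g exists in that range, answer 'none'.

Gen 0: 10110001
Gen 1 (rule 41): 01100100
Gen 2 (rule 30): 11011110
Gen 3 (rule 126): 11110011
Gen 4 (rule 41): 10000010
Gen 5 (rule 30): 11000111
Gen 6 (rule 126): 11101101
Gen 7 (rule 41): 10011010
Gen 8 (rule 30): 11110011
Gen 9 (rule 126): 10011111
Gen 10 (rule 41): 00010000
Gen 11 (rule 30): 00111000
Gen 12 (rule 126): 01101100
Gen 13 (rule 41): 01011001
Gen 14 (rule 30): 11010111
Gen 15 (rule 126): 11111101
Gen 16 (rule 41): 10000010

Answer: none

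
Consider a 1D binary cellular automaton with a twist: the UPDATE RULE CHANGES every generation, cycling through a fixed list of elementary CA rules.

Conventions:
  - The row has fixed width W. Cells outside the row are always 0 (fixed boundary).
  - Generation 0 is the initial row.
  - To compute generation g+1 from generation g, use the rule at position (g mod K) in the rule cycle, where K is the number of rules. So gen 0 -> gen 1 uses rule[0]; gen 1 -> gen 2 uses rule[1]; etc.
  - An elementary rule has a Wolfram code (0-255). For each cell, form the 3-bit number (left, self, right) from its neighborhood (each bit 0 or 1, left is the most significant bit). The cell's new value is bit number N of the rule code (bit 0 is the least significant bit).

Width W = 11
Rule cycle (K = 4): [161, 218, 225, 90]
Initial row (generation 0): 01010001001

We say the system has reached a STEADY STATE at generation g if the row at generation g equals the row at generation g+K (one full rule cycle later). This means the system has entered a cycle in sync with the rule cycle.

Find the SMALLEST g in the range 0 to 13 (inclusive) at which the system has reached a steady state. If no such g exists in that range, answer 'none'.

Answer: none

Derivation:
Gen 0: 01010001001
Gen 1 (rule 161): 00100100000
Gen 2 (rule 218): 01011010000
Gen 3 (rule 225): 00101100111
Gen 4 (rule 90): 01001111101
Gen 5 (rule 161): 00000111010
Gen 6 (rule 218): 00001111001
Gen 7 (rule 225): 11100111000
Gen 8 (rule 90): 10111101100
Gen 9 (rule 161): 01011010001
Gen 10 (rule 218): 10011001010
Gen 11 (rule 225): 00001000100
Gen 12 (rule 90): 00010101010
Gen 13 (rule 161): 11001010100
Gen 14 (rule 218): 11110000010
Gen 15 (rule 225): 01110111000
Gen 16 (rule 90): 11010101100
Gen 17 (rule 161): 00101010001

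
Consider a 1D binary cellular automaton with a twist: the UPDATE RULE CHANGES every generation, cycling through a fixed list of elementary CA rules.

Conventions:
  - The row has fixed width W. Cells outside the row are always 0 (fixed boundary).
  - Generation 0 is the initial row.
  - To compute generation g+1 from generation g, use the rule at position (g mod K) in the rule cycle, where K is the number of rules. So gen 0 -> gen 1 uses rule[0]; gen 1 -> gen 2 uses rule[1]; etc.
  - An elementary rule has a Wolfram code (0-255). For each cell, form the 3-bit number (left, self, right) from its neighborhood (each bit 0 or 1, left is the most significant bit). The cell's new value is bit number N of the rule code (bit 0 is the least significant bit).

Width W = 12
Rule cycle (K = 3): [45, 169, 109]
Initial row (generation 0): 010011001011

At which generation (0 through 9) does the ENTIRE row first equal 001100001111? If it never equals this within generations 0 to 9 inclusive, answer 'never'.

Gen 0: 010011001011
Gen 1 (rule 45): 010010001110
Gen 2 (rule 169): 000000101100
Gen 3 (rule 109): 111110111101
Gen 4 (rule 45): 100001100011
Gen 5 (rule 169): 001101001010
Gen 6 (rule 109): 101111001110
Gen 7 (rule 45): 111000001000
Gen 8 (rule 169): 110011100011
Gen 9 (rule 109): 110010101011

Answer: never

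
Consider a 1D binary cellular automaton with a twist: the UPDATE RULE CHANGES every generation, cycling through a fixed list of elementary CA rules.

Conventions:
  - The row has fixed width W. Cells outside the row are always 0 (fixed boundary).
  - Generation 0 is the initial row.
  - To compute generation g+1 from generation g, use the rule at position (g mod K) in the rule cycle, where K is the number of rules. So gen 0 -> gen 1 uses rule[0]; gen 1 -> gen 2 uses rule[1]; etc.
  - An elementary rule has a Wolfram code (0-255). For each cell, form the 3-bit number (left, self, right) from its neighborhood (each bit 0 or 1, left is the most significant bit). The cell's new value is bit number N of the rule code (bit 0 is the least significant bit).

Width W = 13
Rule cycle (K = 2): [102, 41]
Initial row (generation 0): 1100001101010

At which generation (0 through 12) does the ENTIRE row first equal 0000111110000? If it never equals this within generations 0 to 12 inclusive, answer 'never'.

Answer: never

Derivation:
Gen 0: 1100001101010
Gen 1 (rule 102): 0100010111110
Gen 2 (rule 41): 0001001100000
Gen 3 (rule 102): 0011010100000
Gen 4 (rule 41): 1010101001111
Gen 5 (rule 102): 1111111010001
Gen 6 (rule 41): 1000000100100
Gen 7 (rule 102): 1000001101100
Gen 8 (rule 41): 0011101011001
Gen 9 (rule 102): 0100111101011
Gen 10 (rule 41): 0000100010110
Gen 11 (rule 102): 0001100111010
Gen 12 (rule 41): 1101000100100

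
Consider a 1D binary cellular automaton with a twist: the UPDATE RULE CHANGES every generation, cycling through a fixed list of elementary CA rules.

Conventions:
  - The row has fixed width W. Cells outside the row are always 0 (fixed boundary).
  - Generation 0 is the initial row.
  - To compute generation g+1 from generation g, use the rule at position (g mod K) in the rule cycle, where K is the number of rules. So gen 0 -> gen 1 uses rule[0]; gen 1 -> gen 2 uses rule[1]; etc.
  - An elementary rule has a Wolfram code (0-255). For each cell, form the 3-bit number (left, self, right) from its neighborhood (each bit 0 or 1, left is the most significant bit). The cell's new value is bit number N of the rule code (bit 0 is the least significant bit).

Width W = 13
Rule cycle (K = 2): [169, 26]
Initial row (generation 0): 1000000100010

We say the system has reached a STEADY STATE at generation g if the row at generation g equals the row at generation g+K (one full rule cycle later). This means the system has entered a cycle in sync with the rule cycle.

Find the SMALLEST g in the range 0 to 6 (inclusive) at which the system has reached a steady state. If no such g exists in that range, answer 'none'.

Gen 0: 1000000100010
Gen 1 (rule 169): 0011110001000
Gen 2 (rule 26): 0110001010100
Gen 3 (rule 169): 0100100101001
Gen 4 (rule 26): 1011011000110
Gen 5 (rule 169): 0110110010100
Gen 6 (rule 26): 1100101100010
Gen 7 (rule 169): 1000011001000
Gen 8 (rule 26): 0100110110100

Answer: none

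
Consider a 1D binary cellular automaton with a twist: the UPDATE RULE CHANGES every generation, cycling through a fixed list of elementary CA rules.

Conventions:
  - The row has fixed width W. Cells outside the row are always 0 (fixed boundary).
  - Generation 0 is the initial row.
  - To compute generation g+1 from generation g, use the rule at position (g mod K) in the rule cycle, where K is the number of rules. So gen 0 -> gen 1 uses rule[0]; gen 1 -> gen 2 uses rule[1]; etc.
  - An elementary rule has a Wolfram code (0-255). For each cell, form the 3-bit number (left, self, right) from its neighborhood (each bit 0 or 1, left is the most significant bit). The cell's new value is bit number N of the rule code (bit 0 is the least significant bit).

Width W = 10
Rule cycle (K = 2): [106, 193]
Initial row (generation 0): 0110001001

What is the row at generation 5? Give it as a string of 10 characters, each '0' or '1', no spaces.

Gen 0: 0110001001
Gen 1 (rule 106): 1110010010
Gen 2 (rule 193): 0110000000
Gen 3 (rule 106): 1110000000
Gen 4 (rule 193): 0110111111
Gen 5 (rule 106): 1111100001

Answer: 1111100001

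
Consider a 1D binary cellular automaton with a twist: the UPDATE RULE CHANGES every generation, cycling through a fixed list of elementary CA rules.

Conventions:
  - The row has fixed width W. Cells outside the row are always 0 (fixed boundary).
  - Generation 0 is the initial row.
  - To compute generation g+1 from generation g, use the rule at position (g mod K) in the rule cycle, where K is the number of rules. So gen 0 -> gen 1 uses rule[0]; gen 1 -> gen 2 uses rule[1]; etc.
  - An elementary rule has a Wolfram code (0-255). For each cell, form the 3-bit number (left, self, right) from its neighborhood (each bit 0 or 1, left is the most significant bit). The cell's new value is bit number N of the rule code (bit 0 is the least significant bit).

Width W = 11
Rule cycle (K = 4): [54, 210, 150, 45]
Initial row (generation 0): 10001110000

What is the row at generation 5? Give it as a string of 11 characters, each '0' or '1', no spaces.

Gen 0: 10001110000
Gen 1 (rule 54): 11010001000
Gen 2 (rule 210): 01001010100
Gen 3 (rule 150): 11111010110
Gen 4 (rule 45): 10000111100
Gen 5 (rule 54): 11001000010

Answer: 11001000010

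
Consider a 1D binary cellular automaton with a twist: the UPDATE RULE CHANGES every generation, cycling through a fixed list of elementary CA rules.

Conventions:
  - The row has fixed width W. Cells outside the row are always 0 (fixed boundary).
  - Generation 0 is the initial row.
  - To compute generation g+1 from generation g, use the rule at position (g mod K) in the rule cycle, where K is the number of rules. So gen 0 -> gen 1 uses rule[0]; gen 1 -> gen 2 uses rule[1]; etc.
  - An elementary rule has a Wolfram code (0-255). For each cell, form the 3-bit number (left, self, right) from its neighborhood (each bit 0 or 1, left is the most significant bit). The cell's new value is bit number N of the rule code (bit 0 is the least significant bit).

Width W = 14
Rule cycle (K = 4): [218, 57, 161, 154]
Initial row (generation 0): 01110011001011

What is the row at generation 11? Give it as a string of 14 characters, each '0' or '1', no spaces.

Answer: 00111001101001

Derivation:
Gen 0: 01110011001011
Gen 1 (rule 218): 11111111110011
Gen 2 (rule 57): 10000000001010
Gen 3 (rule 161): 00111111100100
Gen 4 (rule 154): 01111111011010
Gen 5 (rule 218): 11111111011001
Gen 6 (rule 57): 10000000110100
Gen 7 (rule 161): 00111110001001
Gen 8 (rule 154): 01111101010110
Gen 9 (rule 218): 11111100000111
Gen 10 (rule 57): 10000011110100
Gen 11 (rule 161): 00111001101001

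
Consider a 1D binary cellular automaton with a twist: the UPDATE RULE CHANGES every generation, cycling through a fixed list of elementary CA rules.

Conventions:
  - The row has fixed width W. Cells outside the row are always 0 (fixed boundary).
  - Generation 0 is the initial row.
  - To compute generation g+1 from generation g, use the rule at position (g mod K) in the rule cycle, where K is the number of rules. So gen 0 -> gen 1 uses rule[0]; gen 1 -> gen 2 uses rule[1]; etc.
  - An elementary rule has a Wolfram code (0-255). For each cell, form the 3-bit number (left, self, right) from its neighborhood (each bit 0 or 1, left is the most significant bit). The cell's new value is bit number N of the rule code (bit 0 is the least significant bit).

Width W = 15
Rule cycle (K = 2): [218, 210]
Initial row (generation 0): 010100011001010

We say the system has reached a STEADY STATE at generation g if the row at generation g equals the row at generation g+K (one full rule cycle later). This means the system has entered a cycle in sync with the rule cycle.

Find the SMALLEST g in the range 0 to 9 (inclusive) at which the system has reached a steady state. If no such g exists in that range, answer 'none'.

Answer: 5

Derivation:
Gen 0: 010100011001010
Gen 1 (rule 218): 100010111110001
Gen 2 (rule 210): 010100011111010
Gen 3 (rule 218): 100010111111001
Gen 4 (rule 210): 010100011111110
Gen 5 (rule 218): 100010111111111
Gen 6 (rule 210): 010100011111111
Gen 7 (rule 218): 100010111111111
Gen 8 (rule 210): 010100011111111
Gen 9 (rule 218): 100010111111111
Gen 10 (rule 210): 010100011111111
Gen 11 (rule 218): 100010111111111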